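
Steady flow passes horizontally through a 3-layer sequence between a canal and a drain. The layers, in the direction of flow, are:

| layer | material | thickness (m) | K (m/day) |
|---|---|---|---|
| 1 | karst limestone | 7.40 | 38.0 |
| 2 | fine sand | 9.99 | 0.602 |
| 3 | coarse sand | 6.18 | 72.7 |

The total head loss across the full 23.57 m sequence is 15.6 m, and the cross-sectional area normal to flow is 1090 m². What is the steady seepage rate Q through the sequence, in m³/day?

1010

Flow is perpendicular to layering, so the layers act in series and the equivalent K is the thickness-weighted harmonic mean.
Total thickness L = 7.40 + 9.99 + 6.18 = 23.57 m.
Σ(b_i/K_i) = 7.40/38.0 + 9.99/0.602 + 6.18/72.7 = 16.87 d.
K_eq = L / Σ(b_i/K_i) = 23.57 / 16.87 = 1.397 m/day.
Q = K_eq · A · (Δh/L) = 1.397 × 1090 × (15.6/23.57) = 1008 m³/day.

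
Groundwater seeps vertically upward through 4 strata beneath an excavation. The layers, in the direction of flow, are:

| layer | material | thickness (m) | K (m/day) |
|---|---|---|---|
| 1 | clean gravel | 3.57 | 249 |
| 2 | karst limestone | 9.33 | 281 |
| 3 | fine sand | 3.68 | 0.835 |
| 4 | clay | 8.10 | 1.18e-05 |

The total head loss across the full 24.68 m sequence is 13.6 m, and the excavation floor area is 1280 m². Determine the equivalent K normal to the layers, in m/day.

Flow is perpendicular to layering, so the layers act in series and the equivalent K is the thickness-weighted harmonic mean.
Total thickness L = 3.57 + 9.33 + 3.68 + 8.10 = 24.68 m.
Σ(b_i/K_i) = 3.57/249 + 9.33/281 + 3.68/0.835 + 8.10/1.18e-05 = 6.864e+05 d.
K_eq = L / Σ(b_i/K_i) = 24.68 / 6.864e+05 = 3.595e-05 m/day.

3.60e-05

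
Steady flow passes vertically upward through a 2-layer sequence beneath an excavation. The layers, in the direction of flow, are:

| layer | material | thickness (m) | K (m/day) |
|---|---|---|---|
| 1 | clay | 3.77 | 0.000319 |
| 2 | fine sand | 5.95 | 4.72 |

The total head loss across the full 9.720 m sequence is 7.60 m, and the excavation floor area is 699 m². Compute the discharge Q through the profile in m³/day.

Flow is perpendicular to layering, so the layers act in series and the equivalent K is the thickness-weighted harmonic mean.
Total thickness L = 3.77 + 5.95 = 9.720 m.
Σ(b_i/K_i) = 3.77/0.000319 + 5.95/4.72 = 11819 d.
K_eq = L / Σ(b_i/K_i) = 9.720 / 11819 = 0.0008224 m/day.
Q = K_eq · A · (Δh/L) = 0.0008224 × 699 × (7.60/9.720) = 0.4495 m³/day.

0.449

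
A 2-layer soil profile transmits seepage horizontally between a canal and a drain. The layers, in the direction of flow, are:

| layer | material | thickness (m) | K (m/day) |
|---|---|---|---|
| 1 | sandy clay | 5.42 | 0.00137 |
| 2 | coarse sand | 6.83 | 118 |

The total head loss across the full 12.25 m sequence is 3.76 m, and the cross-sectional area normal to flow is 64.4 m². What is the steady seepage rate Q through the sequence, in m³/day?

Flow is perpendicular to layering, so the layers act in series and the equivalent K is the thickness-weighted harmonic mean.
Total thickness L = 5.42 + 6.83 = 12.25 m.
Σ(b_i/K_i) = 5.42/0.00137 + 6.83/118 = 3956 d.
K_eq = L / Σ(b_i/K_i) = 12.25 / 3956 = 0.003096 m/day.
Q = K_eq · A · (Δh/L) = 0.003096 × 64.4 × (3.76/12.25) = 0.06121 m³/day.

0.0612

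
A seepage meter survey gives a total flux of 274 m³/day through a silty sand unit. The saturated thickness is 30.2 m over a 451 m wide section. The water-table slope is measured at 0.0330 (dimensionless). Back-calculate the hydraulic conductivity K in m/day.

Cross-sectional area A = 451 × 30.2 = 13620 m².
Hydraulic gradient i = 0.0330.
From Q = K·A·i, K = Q / (A·i) = 274 / (13620 × 0.03300) = 0.6096 m/day.

0.610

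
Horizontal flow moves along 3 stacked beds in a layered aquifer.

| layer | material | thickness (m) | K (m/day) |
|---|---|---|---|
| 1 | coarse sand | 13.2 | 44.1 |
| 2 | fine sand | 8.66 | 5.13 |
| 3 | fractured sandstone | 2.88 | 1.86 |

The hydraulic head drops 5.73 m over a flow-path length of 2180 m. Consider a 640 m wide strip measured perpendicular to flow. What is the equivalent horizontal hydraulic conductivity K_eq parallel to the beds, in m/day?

25.5

Flow is parallel to layering, so each bed carries its own Darcy discharge and the transmissivities add.
Σ(K_i·b_i) = 44.1×13.2 + 5.13×8.66 + 1.86×2.88 = 631.9 m²/day.
Total thickness b = 24.74 m, so K_eq = Σ(K_i·b_i)/b = 25.54 m/day.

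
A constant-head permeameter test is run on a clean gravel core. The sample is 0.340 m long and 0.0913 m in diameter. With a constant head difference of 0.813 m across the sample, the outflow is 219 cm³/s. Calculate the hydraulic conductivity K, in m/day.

Cross-sectional area A = π·(d/2)² = π × (0.0913/2)² = 0.006547 m².
Convert discharge: 219 cm³/s = 0.0002190 m³/s.
Darcy's law rearranged: K = Q·L / (A·Δh) = 0.0002190 × 0.340 / (0.006547 × 0.813) = 0.01399 m/s = 1209 m/day.

1210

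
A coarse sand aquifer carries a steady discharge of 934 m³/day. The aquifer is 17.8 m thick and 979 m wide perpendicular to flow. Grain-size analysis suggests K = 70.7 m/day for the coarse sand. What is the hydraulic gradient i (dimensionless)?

0.000758

Cross-sectional area A = 979 × 17.8 = 17426 m².
From Q = K·A·i, i = Q / (K·A) = 934 / (70.70 × 17426) = 0.0007581.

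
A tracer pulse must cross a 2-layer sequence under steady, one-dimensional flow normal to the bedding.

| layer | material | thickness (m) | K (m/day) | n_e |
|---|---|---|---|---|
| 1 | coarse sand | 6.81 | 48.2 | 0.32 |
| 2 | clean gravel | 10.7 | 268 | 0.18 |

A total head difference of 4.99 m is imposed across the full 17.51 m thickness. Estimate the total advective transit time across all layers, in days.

0.149

With flow normal to the layers, continuity requires the same specific discharge q through every layer.
Σ(b_i/K_i) = 6.81/48.2 + 10.7/268 = 0.1812 d.
q = Δh / Σ(b_i/K_i) = 4.99 / 0.1812 = 27.54 m/day.
In each layer the seepage velocity is v_i = q/n_i, so the layer transit time is t_i = b_i·n_i / q:
  layer 1 (coarse sand): t_1 = 6.81 × 0.32 / 27.54 = 0.07914 d
  layer 2 (clean gravel): t_2 = 10.7 × 0.18 / 27.54 = 0.06994 d
Total t = Σ t_i = 0.1491 days.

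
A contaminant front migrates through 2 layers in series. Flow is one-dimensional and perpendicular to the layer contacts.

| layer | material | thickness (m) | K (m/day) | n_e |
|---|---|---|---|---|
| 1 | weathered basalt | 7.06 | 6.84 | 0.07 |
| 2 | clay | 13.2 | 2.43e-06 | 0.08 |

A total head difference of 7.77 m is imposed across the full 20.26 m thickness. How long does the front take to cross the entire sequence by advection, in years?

2970

With flow normal to the layers, continuity requires the same specific discharge q through every layer.
Σ(b_i/K_i) = 7.06/6.84 + 13.2/2.43e-06 = 5.432e+06 d.
q = Δh / Σ(b_i/K_i) = 7.77 / 5.432e+06 = 1.430e-06 m/day.
In each layer the seepage velocity is v_i = q/n_i, so the layer transit time is t_i = b_i·n_i / q:
  layer 1 (weathered basalt): t_1 = 7.06 × 0.07 / 1.430e-06 = 3.455e+05 d
  layer 2 (clay): t_2 = 13.2 × 0.08 / 1.430e-06 = 7.383e+05 d
Total t = Σ t_i = 1.084e+06 days = 2967 years.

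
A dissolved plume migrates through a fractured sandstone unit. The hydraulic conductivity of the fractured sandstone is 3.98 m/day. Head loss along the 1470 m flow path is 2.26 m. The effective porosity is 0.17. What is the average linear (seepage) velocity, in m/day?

Hydraulic gradient i = Δh / L = 2.26 / 1470 = 0.001537.
Darcy flux q = K · i = 3.980 × 0.001537 = 0.006119 m/day.
Seepage velocity v = q / n_e = 0.006119 / 0.17 = 0.03599 m/day.

0.0360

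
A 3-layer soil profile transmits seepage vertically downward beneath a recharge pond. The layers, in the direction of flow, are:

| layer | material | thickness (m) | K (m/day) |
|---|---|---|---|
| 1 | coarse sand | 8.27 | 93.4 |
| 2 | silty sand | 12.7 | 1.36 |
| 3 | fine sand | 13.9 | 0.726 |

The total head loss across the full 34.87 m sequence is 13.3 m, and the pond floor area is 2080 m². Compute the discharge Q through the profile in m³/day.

Flow is perpendicular to layering, so the layers act in series and the equivalent K is the thickness-weighted harmonic mean.
Total thickness L = 8.27 + 12.7 + 13.9 = 34.87 m.
Σ(b_i/K_i) = 8.27/93.4 + 12.7/1.36 + 13.9/0.726 = 28.57 d.
K_eq = L / Σ(b_i/K_i) = 34.87 / 28.57 = 1.220 m/day.
Q = K_eq · A · (Δh/L) = 1.220 × 2080 × (13.3/34.87) = 968.2 m³/day.

968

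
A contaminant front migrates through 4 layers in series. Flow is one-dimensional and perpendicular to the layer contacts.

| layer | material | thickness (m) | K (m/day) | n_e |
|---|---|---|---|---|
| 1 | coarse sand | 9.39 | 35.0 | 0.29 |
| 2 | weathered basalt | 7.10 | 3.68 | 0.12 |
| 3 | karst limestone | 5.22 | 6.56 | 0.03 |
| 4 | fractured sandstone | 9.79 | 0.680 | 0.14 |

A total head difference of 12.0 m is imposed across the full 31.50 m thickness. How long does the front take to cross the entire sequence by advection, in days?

7.39

With flow normal to the layers, continuity requires the same specific discharge q through every layer.
Σ(b_i/K_i) = 9.39/35.0 + 7.10/3.68 + 5.22/6.56 + 9.79/0.680 = 17.39 d.
q = Δh / Σ(b_i/K_i) = 12.0 / 17.39 = 0.6900 m/day.
In each layer the seepage velocity is v_i = q/n_i, so the layer transit time is t_i = b_i·n_i / q:
  layer 1 (coarse sand): t_1 = 9.39 × 0.29 / 0.6900 = 3.946 d
  layer 2 (weathered basalt): t_2 = 7.10 × 0.12 / 0.6900 = 1.235 d
  layer 3 (karst limestone): t_3 = 5.22 × 0.03 / 0.6900 = 0.2269 d
  layer 4 (fractured sandstone): t_4 = 9.79 × 0.14 / 0.6900 = 1.986 d
Total t = Σ t_i = 7.394 days.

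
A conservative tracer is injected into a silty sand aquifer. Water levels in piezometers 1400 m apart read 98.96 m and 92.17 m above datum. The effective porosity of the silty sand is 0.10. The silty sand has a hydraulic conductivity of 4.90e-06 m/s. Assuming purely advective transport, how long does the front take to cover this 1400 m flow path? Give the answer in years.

187

Convert K: 4.90e-06 m/s × 86400 = 0.4234 m/day.
Hydraulic gradient i = (98.96 − 92.17) / 1400 = 6.79 / 1400 = 0.004850.
Darcy flux q = K · i = 0.4234 × 0.004850 = 0.002053 m/day.
Seepage velocity v = q / n_e = 0.002053 / 0.10 = 0.02053 m/day.
Travel time t = L / v = 1400 / 0.02053 = 68183 days = 186.7 years.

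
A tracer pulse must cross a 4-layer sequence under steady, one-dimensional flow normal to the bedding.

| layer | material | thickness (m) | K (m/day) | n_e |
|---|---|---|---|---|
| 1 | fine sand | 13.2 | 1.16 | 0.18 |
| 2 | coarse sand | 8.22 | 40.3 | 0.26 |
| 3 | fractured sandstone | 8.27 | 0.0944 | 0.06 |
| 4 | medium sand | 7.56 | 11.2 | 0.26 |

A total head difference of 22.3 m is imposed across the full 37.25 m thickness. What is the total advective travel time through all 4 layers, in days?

With flow normal to the layers, continuity requires the same specific discharge q through every layer.
Σ(b_i/K_i) = 13.2/1.16 + 8.22/40.3 + 8.27/0.0944 + 7.56/11.2 = 99.86 d.
q = Δh / Σ(b_i/K_i) = 22.3 / 99.86 = 0.2233 m/day.
In each layer the seepage velocity is v_i = q/n_i, so the layer transit time is t_i = b_i·n_i / q:
  layer 1 (fine sand): t_1 = 13.2 × 0.18 / 0.2233 = 10.64 d
  layer 2 (coarse sand): t_2 = 8.22 × 0.26 / 0.2233 = 9.571 d
  layer 3 (fractured sandstone): t_3 = 8.27 × 0.06 / 0.2233 = 2.222 d
  layer 4 (medium sand): t_4 = 7.56 × 0.26 / 0.2233 = 8.802 d
Total t = Σ t_i = 31.24 days.

31.2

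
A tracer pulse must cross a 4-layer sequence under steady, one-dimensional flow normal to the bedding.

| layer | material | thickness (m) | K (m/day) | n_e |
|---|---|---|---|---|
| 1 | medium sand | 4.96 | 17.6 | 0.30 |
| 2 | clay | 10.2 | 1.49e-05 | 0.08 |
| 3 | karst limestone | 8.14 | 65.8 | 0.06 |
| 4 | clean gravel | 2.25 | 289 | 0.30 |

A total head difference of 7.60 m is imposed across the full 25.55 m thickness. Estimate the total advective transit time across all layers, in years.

855

With flow normal to the layers, continuity requires the same specific discharge q through every layer.
Σ(b_i/K_i) = 4.96/17.6 + 10.2/1.49e-05 + 8.14/65.8 + 2.25/289 = 6.846e+05 d.
q = Δh / Σ(b_i/K_i) = 7.60 / 6.846e+05 = 1.110e-05 m/day.
In each layer the seepage velocity is v_i = q/n_i, so the layer transit time is t_i = b_i·n_i / q:
  layer 1 (medium sand): t_1 = 4.96 × 0.30 / 1.110e-05 = 1.340e+05 d
  layer 2 (clay): t_2 = 10.2 × 0.08 / 1.110e-05 = 73501 d
  layer 3 (karst limestone): t_3 = 8.14 × 0.06 / 1.110e-05 = 43992 d
  layer 4 (clean gravel): t_4 = 2.25 × 0.30 / 1.110e-05 = 60800 d
Total t = Σ t_i = 3.123e+05 days = 855.1 years.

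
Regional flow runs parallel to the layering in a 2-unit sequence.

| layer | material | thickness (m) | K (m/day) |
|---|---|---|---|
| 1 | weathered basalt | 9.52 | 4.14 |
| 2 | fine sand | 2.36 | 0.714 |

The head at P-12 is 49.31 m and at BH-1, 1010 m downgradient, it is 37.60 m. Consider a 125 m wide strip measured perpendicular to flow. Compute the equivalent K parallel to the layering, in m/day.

3.46

Flow is parallel to layering, so each bed carries its own Darcy discharge and the transmissivities add.
Σ(K_i·b_i) = 4.14×9.52 + 0.714×2.36 = 41.10 m²/day.
Total thickness b = 11.88 m, so K_eq = Σ(K_i·b_i)/b = 3.459 m/day.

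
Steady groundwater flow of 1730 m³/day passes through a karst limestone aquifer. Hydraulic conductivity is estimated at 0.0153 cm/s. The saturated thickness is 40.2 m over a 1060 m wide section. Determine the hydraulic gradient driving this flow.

0.00307

Convert K: 0.0153 cm/s × 864 = 13.22 m/day.
Cross-sectional area A = 1060 × 40.2 = 42612 m².
From Q = K·A·i, i = Q / (K·A) = 1730 / (13.22 × 42612) = 0.003071.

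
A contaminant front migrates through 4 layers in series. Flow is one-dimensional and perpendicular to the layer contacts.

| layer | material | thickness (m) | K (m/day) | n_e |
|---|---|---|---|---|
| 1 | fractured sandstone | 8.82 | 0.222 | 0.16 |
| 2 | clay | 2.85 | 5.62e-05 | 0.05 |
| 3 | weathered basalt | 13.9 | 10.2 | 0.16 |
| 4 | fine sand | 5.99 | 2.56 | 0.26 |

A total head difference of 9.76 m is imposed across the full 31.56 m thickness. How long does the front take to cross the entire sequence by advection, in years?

With flow normal to the layers, continuity requires the same specific discharge q through every layer.
Σ(b_i/K_i) = 8.82/0.222 + 2.85/5.62e-05 + 13.9/10.2 + 5.99/2.56 = 50755 d.
q = Δh / Σ(b_i/K_i) = 9.76 / 50755 = 0.0001923 m/day.
In each layer the seepage velocity is v_i = q/n_i, so the layer transit time is t_i = b_i·n_i / q:
  layer 1 (fractured sandstone): t_1 = 8.82 × 0.16 / 0.0001923 = 7339 d
  layer 2 (clay): t_2 = 2.85 × 0.05 / 0.0001923 = 741.0 d
  layer 3 (weathered basalt): t_3 = 13.9 × 0.16 / 0.0001923 = 11566 d
  layer 4 (fine sand): t_4 = 5.99 × 0.26 / 0.0001923 = 8099 d
Total t = Σ t_i = 27744 days = 75.96 years.

76.0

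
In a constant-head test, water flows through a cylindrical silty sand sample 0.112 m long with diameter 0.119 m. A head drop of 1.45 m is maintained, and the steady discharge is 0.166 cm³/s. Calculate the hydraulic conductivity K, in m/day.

Cross-sectional area A = π·(d/2)² = π × (0.119/2)² = 0.01112 m².
Convert discharge: 0.166 cm³/s = 1.660e-07 m³/s.
Darcy's law rearranged: K = Q·L / (A·Δh) = 1.660e-07 × 0.112 / (0.01112 × 1.45) = 1.153e-06 m/s = 0.09961 m/day.

0.0996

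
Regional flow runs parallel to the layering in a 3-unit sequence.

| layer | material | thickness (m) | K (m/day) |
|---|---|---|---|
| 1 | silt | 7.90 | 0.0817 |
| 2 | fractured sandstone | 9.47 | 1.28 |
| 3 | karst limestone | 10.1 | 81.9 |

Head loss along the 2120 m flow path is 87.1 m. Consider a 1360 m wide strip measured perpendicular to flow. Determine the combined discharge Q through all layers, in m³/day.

Flow is parallel to layering, so each bed carries its own Darcy discharge and the transmissivities add.
Σ(K_i·b_i) = 0.0817×7.90 + 1.28×9.47 + 81.9×10.1 = 840.0 m²/day.
Hydraulic gradient i = Δh / L = 87.1 / 2120 = 0.04108.
Q = Σ(K_i·b_i) · W · i = 840.0 × 1360 × 0.04108 = 46933 m³/day.

46900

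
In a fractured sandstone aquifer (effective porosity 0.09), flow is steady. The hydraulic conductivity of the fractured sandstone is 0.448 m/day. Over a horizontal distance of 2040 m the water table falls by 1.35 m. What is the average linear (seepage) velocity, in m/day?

Hydraulic gradient i = Δh / L = 1.35 / 2040 = 0.0006618.
Darcy flux q = K · i = 0.4480 × 0.0006618 = 0.0002965 m/day.
Seepage velocity v = q / n_e = 0.0002965 / 0.09 = 0.003294 m/day.

0.00329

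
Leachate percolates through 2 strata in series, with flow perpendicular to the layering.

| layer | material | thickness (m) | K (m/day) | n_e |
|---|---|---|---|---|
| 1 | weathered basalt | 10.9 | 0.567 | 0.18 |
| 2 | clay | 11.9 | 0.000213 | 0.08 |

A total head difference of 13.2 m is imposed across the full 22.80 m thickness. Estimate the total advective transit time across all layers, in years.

With flow normal to the layers, continuity requires the same specific discharge q through every layer.
Σ(b_i/K_i) = 10.9/0.567 + 11.9/0.000213 = 55888 d.
q = Δh / Σ(b_i/K_i) = 13.2 / 55888 = 0.0002362 m/day.
In each layer the seepage velocity is v_i = q/n_i, so the layer transit time is t_i = b_i·n_i / q:
  layer 1 (weathered basalt): t_1 = 10.9 × 0.18 / 0.0002362 = 8307 d
  layer 2 (clay): t_2 = 11.9 × 0.08 / 0.0002362 = 4031 d
Total t = Σ t_i = 12338 days = 33.78 years.

33.8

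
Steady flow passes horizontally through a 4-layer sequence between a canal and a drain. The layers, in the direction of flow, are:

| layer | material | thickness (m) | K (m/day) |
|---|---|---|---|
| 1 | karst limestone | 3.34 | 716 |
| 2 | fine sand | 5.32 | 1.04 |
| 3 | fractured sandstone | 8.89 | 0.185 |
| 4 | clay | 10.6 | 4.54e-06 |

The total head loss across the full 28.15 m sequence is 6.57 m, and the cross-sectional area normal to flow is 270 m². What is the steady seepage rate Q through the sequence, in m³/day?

0.000760

Flow is perpendicular to layering, so the layers act in series and the equivalent K is the thickness-weighted harmonic mean.
Total thickness L = 3.34 + 5.32 + 8.89 + 10.6 = 28.15 m.
Σ(b_i/K_i) = 3.34/716 + 5.32/1.04 + 8.89/0.185 + 10.6/4.54e-06 = 2.335e+06 d.
K_eq = L / Σ(b_i/K_i) = 28.15 / 2.335e+06 = 1.206e-05 m/day.
Q = K_eq · A · (Δh/L) = 1.206e-05 × 270 × (6.57/28.15) = 0.0007597 m³/day.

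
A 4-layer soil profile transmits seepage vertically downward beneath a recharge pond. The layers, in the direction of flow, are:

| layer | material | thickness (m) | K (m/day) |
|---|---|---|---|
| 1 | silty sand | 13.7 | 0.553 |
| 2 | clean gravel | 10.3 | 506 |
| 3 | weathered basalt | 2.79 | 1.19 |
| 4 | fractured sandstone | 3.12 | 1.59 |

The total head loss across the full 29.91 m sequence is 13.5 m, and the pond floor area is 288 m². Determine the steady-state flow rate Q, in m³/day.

134

Flow is perpendicular to layering, so the layers act in series and the equivalent K is the thickness-weighted harmonic mean.
Total thickness L = 13.7 + 10.3 + 2.79 + 3.12 = 29.91 m.
Σ(b_i/K_i) = 13.7/0.553 + 10.3/506 + 2.79/1.19 + 3.12/1.59 = 29.10 d.
K_eq = L / Σ(b_i/K_i) = 29.91 / 29.10 = 1.028 m/day.
Q = K_eq · A · (Δh/L) = 1.028 × 288 × (13.5/29.91) = 133.6 m³/day.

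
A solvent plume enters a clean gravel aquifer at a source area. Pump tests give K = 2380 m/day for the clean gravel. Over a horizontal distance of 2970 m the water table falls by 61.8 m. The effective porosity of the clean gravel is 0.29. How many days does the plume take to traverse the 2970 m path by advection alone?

Hydraulic gradient i = Δh / L = 61.8 / 2970 = 0.02081.
Darcy flux q = K · i = 2380 × 0.02081 = 49.52 m/day.
Seepage velocity v = q / n_e = 49.52 / 0.29 = 170.8 m/day.
Travel time t = L / v = 2970 / 170.8 = 17.39 days.

17.4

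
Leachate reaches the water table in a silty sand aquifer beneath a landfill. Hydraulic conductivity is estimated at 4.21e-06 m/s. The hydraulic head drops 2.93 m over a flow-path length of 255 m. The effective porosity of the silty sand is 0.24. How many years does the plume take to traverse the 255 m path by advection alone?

40.1

Convert K: 4.21e-06 m/s × 86400 = 0.3637 m/day.
Hydraulic gradient i = Δh / L = 2.93 / 255 = 0.01149.
Darcy flux q = K · i = 0.3637 × 0.01149 = 0.004179 m/day.
Seepage velocity v = q / n_e = 0.004179 / 0.24 = 0.01741 m/day.
Travel time t = L / v = 255 / 0.01741 = 14643 days = 40.09 years.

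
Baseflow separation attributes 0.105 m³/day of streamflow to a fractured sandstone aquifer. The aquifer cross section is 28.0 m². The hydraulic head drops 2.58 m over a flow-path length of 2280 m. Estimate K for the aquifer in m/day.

3.31

Hydraulic gradient i = Δh / L = 2.58 / 2280 = 0.001132.
From Q = K·A·i, K = Q / (A·i) = 0.105 / (28.00 × 0.001132) = 3.314 m/day.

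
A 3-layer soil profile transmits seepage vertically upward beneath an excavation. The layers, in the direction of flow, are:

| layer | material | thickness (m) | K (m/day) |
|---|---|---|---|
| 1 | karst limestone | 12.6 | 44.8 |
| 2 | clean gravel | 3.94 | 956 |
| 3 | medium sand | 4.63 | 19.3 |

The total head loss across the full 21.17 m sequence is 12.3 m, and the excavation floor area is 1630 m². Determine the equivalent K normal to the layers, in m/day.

Flow is perpendicular to layering, so the layers act in series and the equivalent K is the thickness-weighted harmonic mean.
Total thickness L = 12.6 + 3.94 + 4.63 = 21.17 m.
Σ(b_i/K_i) = 12.6/44.8 + 3.94/956 + 4.63/19.3 = 0.5253 d.
K_eq = L / Σ(b_i/K_i) = 21.17 / 0.5253 = 40.30 m/day.

40.3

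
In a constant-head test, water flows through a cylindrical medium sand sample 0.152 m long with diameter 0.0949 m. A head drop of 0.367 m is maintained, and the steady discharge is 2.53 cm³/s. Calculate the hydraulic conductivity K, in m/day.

Cross-sectional area A = π·(d/2)² = π × (0.0949/2)² = 0.007073 m².
Convert discharge: 2.53 cm³/s = 2.530e-06 m³/s.
Darcy's law rearranged: K = Q·L / (A·Δh) = 2.530e-06 × 0.152 / (0.007073 × 0.367) = 0.0001481 m/s = 12.80 m/day.

12.8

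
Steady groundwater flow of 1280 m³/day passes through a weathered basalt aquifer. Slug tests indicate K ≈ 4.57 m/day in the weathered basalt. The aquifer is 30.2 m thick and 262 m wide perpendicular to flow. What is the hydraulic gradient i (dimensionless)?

Cross-sectional area A = 262 × 30.2 = 7912 m².
From Q = K·A·i, i = Q / (K·A) = 1280 / (4.570 × 7912) = 0.03540.

0.0354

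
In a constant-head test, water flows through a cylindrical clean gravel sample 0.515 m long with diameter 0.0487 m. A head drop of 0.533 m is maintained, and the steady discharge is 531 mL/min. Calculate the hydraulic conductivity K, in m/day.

Cross-sectional area A = π·(d/2)² = π × (0.0487/2)² = 0.001863 m².
Convert discharge: 531 mL/min = 8.850e-06 m³/s.
Darcy's law rearranged: K = Q·L / (A·Δh) = 8.850e-06 × 0.515 / (0.001863 × 0.533) = 0.004591 m/s = 396.6 m/day.

397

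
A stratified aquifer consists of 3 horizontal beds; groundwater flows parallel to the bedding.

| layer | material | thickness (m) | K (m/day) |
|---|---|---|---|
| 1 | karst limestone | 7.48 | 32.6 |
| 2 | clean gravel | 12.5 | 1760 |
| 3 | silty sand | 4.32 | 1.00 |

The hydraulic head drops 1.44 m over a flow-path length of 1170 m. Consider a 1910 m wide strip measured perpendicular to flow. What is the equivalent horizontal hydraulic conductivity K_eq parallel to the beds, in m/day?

Flow is parallel to layering, so each bed carries its own Darcy discharge and the transmissivities add.
Σ(K_i·b_i) = 32.6×7.48 + 1760×12.5 + 1.00×4.32 = 22248 m²/day.
Total thickness b = 24.30 m, so K_eq = Σ(K_i·b_i)/b = 915.6 m/day.

916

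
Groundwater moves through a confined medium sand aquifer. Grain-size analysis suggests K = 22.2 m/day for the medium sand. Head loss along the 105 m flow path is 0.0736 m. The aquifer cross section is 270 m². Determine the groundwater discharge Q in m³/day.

Hydraulic gradient i = Δh / L = 0.0736 / 105 = 0.0007010.
Darcy's law: Q = K · A · i = 22.20 × 270.0 × 0.0007010 = 4.202 m³/day.

4.20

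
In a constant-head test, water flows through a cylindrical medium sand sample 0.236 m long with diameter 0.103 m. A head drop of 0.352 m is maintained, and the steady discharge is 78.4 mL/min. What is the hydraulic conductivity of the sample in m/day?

Cross-sectional area A = π·(d/2)² = π × (0.103/2)² = 0.008332 m².
Convert discharge: 78.4 mL/min = 1.307e-06 m³/s.
Darcy's law rearranged: K = Q·L / (A·Δh) = 1.307e-06 × 0.236 / (0.008332 × 0.352) = 0.0001051 m/s = 9.084 m/day.

9.08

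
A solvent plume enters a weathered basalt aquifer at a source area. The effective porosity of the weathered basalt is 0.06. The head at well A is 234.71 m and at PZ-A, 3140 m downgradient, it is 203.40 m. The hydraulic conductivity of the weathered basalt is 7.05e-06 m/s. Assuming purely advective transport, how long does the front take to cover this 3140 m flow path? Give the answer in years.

Convert K: 7.05e-06 m/s × 86400 = 0.6091 m/day.
Hydraulic gradient i = (234.71 − 203.40) / 3140 = 31.31 / 3140 = 0.009971.
Darcy flux q = K · i = 0.6091 × 0.009971 = 0.006074 m/day.
Seepage velocity v = q / n_e = 0.006074 / 0.06 = 0.1012 m/day.
Travel time t = L / v = 3140 / 0.1012 = 31019 days = 84.92 years.

84.9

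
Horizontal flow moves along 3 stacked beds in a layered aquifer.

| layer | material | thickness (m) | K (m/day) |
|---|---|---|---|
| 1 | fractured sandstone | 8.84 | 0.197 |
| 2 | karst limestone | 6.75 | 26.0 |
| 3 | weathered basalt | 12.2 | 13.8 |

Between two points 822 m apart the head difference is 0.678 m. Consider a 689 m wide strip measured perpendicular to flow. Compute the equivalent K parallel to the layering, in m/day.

Flow is parallel to layering, so each bed carries its own Darcy discharge and the transmissivities add.
Σ(K_i·b_i) = 0.197×8.84 + 26.0×6.75 + 13.8×12.2 = 345.6 m²/day.
Total thickness b = 27.79 m, so K_eq = Σ(K_i·b_i)/b = 12.44 m/day.

12.4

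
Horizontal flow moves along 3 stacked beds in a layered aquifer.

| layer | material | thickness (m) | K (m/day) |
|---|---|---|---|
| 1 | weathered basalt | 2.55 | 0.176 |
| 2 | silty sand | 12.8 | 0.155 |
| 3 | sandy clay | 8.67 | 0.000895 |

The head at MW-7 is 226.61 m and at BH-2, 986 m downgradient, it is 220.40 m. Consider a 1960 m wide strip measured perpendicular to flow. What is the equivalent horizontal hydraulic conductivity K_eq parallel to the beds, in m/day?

Flow is parallel to layering, so each bed carries its own Darcy discharge and the transmissivities add.
Σ(K_i·b_i) = 0.176×2.55 + 0.155×12.8 + 0.000895×8.67 = 2.441 m²/day.
Total thickness b = 24.02 m, so K_eq = Σ(K_i·b_i)/b = 0.1016 m/day.

0.102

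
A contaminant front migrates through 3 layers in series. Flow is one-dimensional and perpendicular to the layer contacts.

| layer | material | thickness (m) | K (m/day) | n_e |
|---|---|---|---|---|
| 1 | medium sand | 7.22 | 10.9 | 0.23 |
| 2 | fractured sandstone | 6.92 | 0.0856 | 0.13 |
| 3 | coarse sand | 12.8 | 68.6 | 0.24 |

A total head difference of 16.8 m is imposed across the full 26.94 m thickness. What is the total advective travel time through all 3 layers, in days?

27.4

With flow normal to the layers, continuity requires the same specific discharge q through every layer.
Σ(b_i/K_i) = 7.22/10.9 + 6.92/0.0856 + 12.8/68.6 = 81.69 d.
q = Δh / Σ(b_i/K_i) = 16.8 / 81.69 = 0.2057 m/day.
In each layer the seepage velocity is v_i = q/n_i, so the layer transit time is t_i = b_i·n_i / q:
  layer 1 (medium sand): t_1 = 7.22 × 0.23 / 0.2057 = 8.075 d
  layer 2 (fractured sandstone): t_2 = 6.92 × 0.13 / 0.2057 = 4.374 d
  layer 3 (coarse sand): t_3 = 12.8 × 0.24 / 0.2057 = 14.94 d
Total t = Σ t_i = 27.39 days.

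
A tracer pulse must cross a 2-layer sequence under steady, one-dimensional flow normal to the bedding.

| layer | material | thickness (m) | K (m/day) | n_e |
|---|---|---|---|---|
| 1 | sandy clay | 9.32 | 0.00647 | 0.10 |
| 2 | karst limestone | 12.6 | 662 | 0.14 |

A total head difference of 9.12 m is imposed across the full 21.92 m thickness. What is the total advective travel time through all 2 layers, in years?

1.17

With flow normal to the layers, continuity requires the same specific discharge q through every layer.
Σ(b_i/K_i) = 9.32/0.00647 + 12.6/662 = 1441 d.
q = Δh / Σ(b_i/K_i) = 9.12 / 1441 = 0.006331 m/day.
In each layer the seepage velocity is v_i = q/n_i, so the layer transit time is t_i = b_i·n_i / q:
  layer 1 (sandy clay): t_1 = 9.32 × 0.10 / 0.006331 = 147.2 d
  layer 2 (karst limestone): t_2 = 12.6 × 0.14 / 0.006331 = 278.6 d
Total t = Σ t_i = 425.8 days = 1.166 years.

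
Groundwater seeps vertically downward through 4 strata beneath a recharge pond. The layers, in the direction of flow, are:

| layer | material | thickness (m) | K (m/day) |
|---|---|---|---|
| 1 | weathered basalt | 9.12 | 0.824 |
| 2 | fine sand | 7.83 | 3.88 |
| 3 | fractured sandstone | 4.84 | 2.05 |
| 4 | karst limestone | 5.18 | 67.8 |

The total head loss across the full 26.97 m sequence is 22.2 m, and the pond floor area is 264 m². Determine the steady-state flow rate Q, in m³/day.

378

Flow is perpendicular to layering, so the layers act in series and the equivalent K is the thickness-weighted harmonic mean.
Total thickness L = 9.12 + 7.83 + 4.84 + 5.18 = 26.97 m.
Σ(b_i/K_i) = 9.12/0.824 + 7.83/3.88 + 4.84/2.05 + 5.18/67.8 = 15.52 d.
K_eq = L / Σ(b_i/K_i) = 26.97 / 15.52 = 1.737 m/day.
Q = K_eq · A · (Δh/L) = 1.737 × 264 × (22.2/26.97) = 377.5 m³/day.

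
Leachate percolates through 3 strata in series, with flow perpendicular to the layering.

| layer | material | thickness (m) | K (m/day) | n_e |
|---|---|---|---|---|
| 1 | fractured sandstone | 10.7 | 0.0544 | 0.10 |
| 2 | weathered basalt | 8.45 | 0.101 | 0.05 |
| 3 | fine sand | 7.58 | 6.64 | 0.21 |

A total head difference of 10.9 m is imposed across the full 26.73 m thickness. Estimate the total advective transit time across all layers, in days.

79.7

With flow normal to the layers, continuity requires the same specific discharge q through every layer.
Σ(b_i/K_i) = 10.7/0.0544 + 8.45/0.101 + 7.58/6.64 = 281.5 d.
q = Δh / Σ(b_i/K_i) = 10.9 / 281.5 = 0.03872 m/day.
In each layer the seepage velocity is v_i = q/n_i, so the layer transit time is t_i = b_i·n_i / q:
  layer 1 (fractured sandstone): t_1 = 10.7 × 0.10 / 0.03872 = 27.63 d
  layer 2 (weathered basalt): t_2 = 8.45 × 0.05 / 0.03872 = 10.91 d
  layer 3 (fine sand): t_3 = 7.58 × 0.21 / 0.03872 = 41.11 d
Total t = Σ t_i = 79.65 days.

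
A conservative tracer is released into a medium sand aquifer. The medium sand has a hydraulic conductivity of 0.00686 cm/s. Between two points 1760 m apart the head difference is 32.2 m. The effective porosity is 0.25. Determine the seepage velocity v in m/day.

Convert K: 0.00686 cm/s × 864 = 5.927 m/day.
Hydraulic gradient i = Δh / L = 32.2 / 1760 = 0.01830.
Darcy flux q = K · i = 5.927 × 0.01830 = 0.1084 m/day.
Seepage velocity v = q / n_e = 0.1084 / 0.25 = 0.4338 m/day.

0.434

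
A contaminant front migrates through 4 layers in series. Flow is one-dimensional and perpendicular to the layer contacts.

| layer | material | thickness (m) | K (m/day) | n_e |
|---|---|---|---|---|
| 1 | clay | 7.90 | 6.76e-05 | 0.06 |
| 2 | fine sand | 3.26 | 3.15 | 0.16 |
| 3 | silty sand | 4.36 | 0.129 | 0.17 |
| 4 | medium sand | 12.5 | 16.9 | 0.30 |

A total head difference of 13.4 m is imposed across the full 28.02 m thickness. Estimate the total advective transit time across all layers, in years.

131

With flow normal to the layers, continuity requires the same specific discharge q through every layer.
Σ(b_i/K_i) = 7.90/6.76e-05 + 3.26/3.15 + 4.36/0.129 + 12.5/16.9 = 1.169e+05 d.
q = Δh / Σ(b_i/K_i) = 13.4 / 1.169e+05 = 0.0001146 m/day.
In each layer the seepage velocity is v_i = q/n_i, so the layer transit time is t_i = b_i·n_i / q:
  layer 1 (clay): t_1 = 7.90 × 0.06 / 0.0001146 = 4135 d
  layer 2 (fine sand): t_2 = 3.26 × 0.16 / 0.0001146 = 4550 d
  layer 3 (silty sand): t_3 = 4.36 × 0.17 / 0.0001146 = 6466 d
  layer 4 (medium sand): t_4 = 12.5 × 0.30 / 0.0001146 = 32714 d
Total t = Σ t_i = 47866 days = 131.0 years.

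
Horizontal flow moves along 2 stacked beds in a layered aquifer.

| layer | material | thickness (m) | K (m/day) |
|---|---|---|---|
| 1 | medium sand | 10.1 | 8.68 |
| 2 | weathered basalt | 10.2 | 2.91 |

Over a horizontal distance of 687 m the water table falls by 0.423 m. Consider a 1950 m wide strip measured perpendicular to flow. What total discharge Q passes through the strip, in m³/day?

141

Flow is parallel to layering, so each bed carries its own Darcy discharge and the transmissivities add.
Σ(K_i·b_i) = 8.68×10.1 + 2.91×10.2 = 117.3 m²/day.
Hydraulic gradient i = Δh / L = 0.423 / 687 = 0.0006157.
Q = Σ(K_i·b_i) · W · i = 117.3 × 1950 × 0.0006157 = 140.9 m³/day.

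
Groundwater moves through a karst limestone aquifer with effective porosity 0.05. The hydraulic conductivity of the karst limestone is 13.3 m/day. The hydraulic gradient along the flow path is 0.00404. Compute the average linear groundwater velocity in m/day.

1.07

Hydraulic gradient i = 0.00404.
Darcy flux q = K · i = 13.30 × 0.004040 = 0.05373 m/day.
Seepage velocity v = q / n_e = 0.05373 / 0.05 = 1.075 m/day.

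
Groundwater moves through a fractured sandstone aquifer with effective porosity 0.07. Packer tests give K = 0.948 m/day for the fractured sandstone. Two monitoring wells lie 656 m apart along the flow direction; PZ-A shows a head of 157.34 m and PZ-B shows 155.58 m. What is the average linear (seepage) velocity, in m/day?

Hydraulic gradient i = (157.34 − 155.58) / 656 = 1.76 / 656 = 0.002683.
Darcy flux q = K · i = 0.9480 × 0.002683 = 0.002543 m/day.
Seepage velocity v = q / n_e = 0.002543 / 0.07 = 0.03633 m/day.

0.0363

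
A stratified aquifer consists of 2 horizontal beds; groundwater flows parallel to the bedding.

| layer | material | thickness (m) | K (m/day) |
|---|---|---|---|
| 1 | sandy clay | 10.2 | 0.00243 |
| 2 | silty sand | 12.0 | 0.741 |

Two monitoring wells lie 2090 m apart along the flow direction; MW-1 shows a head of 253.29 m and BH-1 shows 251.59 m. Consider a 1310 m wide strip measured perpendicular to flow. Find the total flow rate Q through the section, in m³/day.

Flow is parallel to layering, so each bed carries its own Darcy discharge and the transmissivities add.
Σ(K_i·b_i) = 0.00243×10.2 + 0.741×12.0 = 8.917 m²/day.
Hydraulic gradient i = (253.29 − 251.59) / 2090 = 1.7 / 2090 = 0.0008134.
Q = Σ(K_i·b_i) · W · i = 8.917 × 1310 × 0.0008134 = 9.501 m³/day.

9.50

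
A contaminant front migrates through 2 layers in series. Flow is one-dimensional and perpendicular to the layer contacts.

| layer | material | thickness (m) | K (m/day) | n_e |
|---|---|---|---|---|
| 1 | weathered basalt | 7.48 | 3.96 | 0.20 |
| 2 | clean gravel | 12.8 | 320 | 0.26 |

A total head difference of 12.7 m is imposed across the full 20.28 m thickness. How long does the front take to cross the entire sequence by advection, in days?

0.733

With flow normal to the layers, continuity requires the same specific discharge q through every layer.
Σ(b_i/K_i) = 7.48/3.96 + 12.8/320 = 1.929 d.
q = Δh / Σ(b_i/K_i) = 12.7 / 1.929 = 6.584 m/day.
In each layer the seepage velocity is v_i = q/n_i, so the layer transit time is t_i = b_i·n_i / q:
  layer 1 (weathered basalt): t_1 = 7.48 × 0.20 / 6.584 = 0.2272 d
  layer 2 (clean gravel): t_2 = 12.8 × 0.26 / 6.584 = 0.5055 d
Total t = Σ t_i = 0.7327 days.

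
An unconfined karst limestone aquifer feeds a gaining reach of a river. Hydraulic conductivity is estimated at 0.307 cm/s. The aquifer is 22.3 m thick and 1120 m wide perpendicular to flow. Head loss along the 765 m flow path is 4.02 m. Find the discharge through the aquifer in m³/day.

Convert K: 0.307 cm/s × 864 = 265.2 m/day.
Cross-sectional area A = 1120 × 22.3 = 24976 m².
Hydraulic gradient i = Δh / L = 4.02 / 765 = 0.005255.
Darcy's law: Q = K · A · i = 265.2 × 24976 × 0.005255 = 34813 m³/day.

34800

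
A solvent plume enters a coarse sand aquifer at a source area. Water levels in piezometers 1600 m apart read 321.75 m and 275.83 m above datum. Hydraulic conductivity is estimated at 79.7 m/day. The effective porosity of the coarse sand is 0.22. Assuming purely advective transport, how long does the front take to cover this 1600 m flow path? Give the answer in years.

0.421

Hydraulic gradient i = (321.75 − 275.83) / 1600 = 45.92 / 1600 = 0.02870.
Darcy flux q = K · i = 79.70 × 0.02870 = 2.287 m/day.
Seepage velocity v = q / n_e = 2.287 / 0.22 = 10.40 m/day.
Travel time t = L / v = 1600 / 10.40 = 153.9 days = 0.4213 years.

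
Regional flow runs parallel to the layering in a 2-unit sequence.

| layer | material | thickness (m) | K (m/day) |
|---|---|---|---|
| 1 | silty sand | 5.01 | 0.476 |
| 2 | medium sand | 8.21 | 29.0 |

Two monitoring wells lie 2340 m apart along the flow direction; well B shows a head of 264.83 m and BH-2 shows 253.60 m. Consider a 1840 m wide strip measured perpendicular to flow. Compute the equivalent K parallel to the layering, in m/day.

Flow is parallel to layering, so each bed carries its own Darcy discharge and the transmissivities add.
Σ(K_i·b_i) = 0.476×5.01 + 29.0×8.21 = 240.5 m²/day.
Total thickness b = 13.22 m, so K_eq = Σ(K_i·b_i)/b = 18.19 m/day.

18.2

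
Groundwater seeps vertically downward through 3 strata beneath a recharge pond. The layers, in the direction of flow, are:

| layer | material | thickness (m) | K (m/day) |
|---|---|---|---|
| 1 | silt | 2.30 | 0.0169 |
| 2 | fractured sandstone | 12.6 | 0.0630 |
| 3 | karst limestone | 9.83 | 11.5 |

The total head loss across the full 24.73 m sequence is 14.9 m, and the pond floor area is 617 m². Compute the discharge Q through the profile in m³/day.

Flow is perpendicular to layering, so the layers act in series and the equivalent K is the thickness-weighted harmonic mean.
Total thickness L = 2.30 + 12.6 + 9.83 = 24.73 m.
Σ(b_i/K_i) = 2.30/0.0169 + 12.6/0.0630 + 9.83/11.5 = 336.9 d.
K_eq = L / Σ(b_i/K_i) = 24.73 / 336.9 = 0.07339 m/day.
Q = K_eq · A · (Δh/L) = 0.07339 × 617 × (14.9/24.73) = 27.28 m³/day.

27.3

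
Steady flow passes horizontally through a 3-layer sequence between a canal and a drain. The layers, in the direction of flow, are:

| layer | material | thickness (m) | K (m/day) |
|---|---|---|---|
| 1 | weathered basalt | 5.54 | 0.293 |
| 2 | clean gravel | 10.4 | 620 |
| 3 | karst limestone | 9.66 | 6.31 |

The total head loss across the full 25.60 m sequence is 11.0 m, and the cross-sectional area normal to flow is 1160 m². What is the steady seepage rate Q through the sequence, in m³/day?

Flow is perpendicular to layering, so the layers act in series and the equivalent K is the thickness-weighted harmonic mean.
Total thickness L = 5.54 + 10.4 + 9.66 = 25.60 m.
Σ(b_i/K_i) = 5.54/0.293 + 10.4/620 + 9.66/6.31 = 20.46 d.
K_eq = L / Σ(b_i/K_i) = 25.60 / 20.46 = 1.251 m/day.
Q = K_eq · A · (Δh/L) = 1.251 × 1160 × (11.0/25.60) = 623.8 m³/day.

624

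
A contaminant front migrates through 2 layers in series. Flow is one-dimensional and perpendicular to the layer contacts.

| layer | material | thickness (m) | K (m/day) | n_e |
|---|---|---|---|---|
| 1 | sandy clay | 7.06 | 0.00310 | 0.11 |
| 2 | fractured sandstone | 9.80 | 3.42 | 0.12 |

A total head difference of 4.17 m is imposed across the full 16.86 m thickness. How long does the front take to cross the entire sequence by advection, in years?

With flow normal to the layers, continuity requires the same specific discharge q through every layer.
Σ(b_i/K_i) = 7.06/0.00310 + 9.80/3.42 = 2280 d.
q = Δh / Σ(b_i/K_i) = 4.17 / 2280 = 0.001829 m/day.
In each layer the seepage velocity is v_i = q/n_i, so the layer transit time is t_i = b_i·n_i / q:
  layer 1 (sandy clay): t_1 = 7.06 × 0.11 / 0.001829 = 424.7 d
  layer 2 (fractured sandstone): t_2 = 9.80 × 0.12 / 0.001829 = 643.1 d
Total t = Σ t_i = 1068 days = 2.923 years.

2.92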